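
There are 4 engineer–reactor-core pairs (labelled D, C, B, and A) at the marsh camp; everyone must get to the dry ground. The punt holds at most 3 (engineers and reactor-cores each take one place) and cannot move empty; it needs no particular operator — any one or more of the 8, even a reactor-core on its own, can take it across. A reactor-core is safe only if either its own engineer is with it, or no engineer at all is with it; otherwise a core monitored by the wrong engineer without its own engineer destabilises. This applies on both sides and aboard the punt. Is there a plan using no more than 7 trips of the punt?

Counting alone: each trip to the dry ground takes at most 3 across and each return brings at least 1 back, so after t trips out (and t−1 returns) at most 3t − (t−1) of the 8 are across; that first reaches 8 at t = 4, so at least 7 crossings are needed.
The safety rule pushes this higher. Following every safe sequence of crossings, the most of the 8 that can be at the dry ground as the punt arrives there on crossing 7 is 7 — never all 8.
So the move cannot be finished within 7 crossings. (The shortest complete plan takes 9:)
1. engineer D and reactor-core D cross → the dry ground.
2. engineer D crosses ← the marsh camp.
3. engineer C, engineer D, and reactor-core C cross → the dry ground.
4. engineer D and reactor-core D cross ← the marsh camp.
5. engineer A, engineer B, and engineer D cross → the dry ground.
6. reactor-core C crosses ← the marsh camp.
7. reactor-core C and reactor-core D cross → the dry ground.
8. reactor-core D crosses ← the marsh camp.
9. reactor-core A, reactor-core B, and reactor-core D cross → the dry ground.

No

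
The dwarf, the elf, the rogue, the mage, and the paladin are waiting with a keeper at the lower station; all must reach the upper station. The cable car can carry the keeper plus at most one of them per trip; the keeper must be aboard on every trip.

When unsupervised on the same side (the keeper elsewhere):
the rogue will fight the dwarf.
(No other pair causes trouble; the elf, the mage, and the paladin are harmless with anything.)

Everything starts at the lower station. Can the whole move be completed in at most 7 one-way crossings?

No

Counting alone: the keeper can take at most 1 across per trip to the upper station, so moving all 5 needs at least 5 loaded trips out, with a return between consecutive ones — at least 9 crossings.
Since 7 < 9, 7 crossings cannot be enough. (The shortest complete plan in fact takes 9:)
1. Keeper goes to the upper station with the dwarf.  [the lower station: the elf, the mage, the paladin, the rogue | the upper station: the dwarf]
2. Keeper goes back to the lower station alone.  [the lower station: the elf, the mage, the paladin, the rogue | the upper station: the dwarf]
3. Keeper goes to the upper station with the elf.  [the lower station: the mage, the paladin, the rogue | the upper station: the dwarf, the elf]
4. Keeper goes back to the lower station alone.  [the lower station: the mage, the paladin, the rogue | the upper station: the dwarf, the elf]
5. Keeper goes to the upper station with the mage.  [the lower station: the paladin, the rogue | the upper station: the dwarf, the elf, the mage]
6. Keeper goes back to the lower station alone.  [the lower station: the paladin, the rogue | the upper station: the dwarf, the elf, the mage]
7. Keeper goes to the upper station with the paladin.  [the lower station: the rogue | the upper station: the dwarf, the elf, the mage, the paladin]
8. Keeper goes back to the lower station alone.  [the lower station: the rogue | the upper station: the dwarf, the elf, the mage, the paladin]
9. Keeper goes to the upper station with the rogue.  [the lower station: — | the upper station: the dwarf, the elf, the mage, the paladin, the rogue]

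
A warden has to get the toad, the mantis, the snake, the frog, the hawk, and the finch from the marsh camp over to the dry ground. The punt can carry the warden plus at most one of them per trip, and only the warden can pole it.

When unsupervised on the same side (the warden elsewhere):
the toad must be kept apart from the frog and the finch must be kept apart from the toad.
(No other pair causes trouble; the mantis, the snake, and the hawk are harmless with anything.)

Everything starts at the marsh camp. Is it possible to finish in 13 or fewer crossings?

Yes

Yes — this plan uses 13 crossings (≤ 13):
1. Warden goes to the dry ground with the toad.  [the marsh camp: the finch, the frog, the hawk, the mantis, the snake | the dry ground: the toad]
2. Warden goes back to the marsh camp alone.  [the marsh camp: the finch, the frog, the hawk, the mantis, the snake | the dry ground: the toad]
3. Warden goes to the dry ground with the mantis.  [the marsh camp: the finch, the frog, the hawk, the snake | the dry ground: the mantis, the toad]
4. Warden goes back to the marsh camp alone.  [the marsh camp: the finch, the frog, the hawk, the snake | the dry ground: the mantis, the toad]
5. Warden goes to the dry ground with the snake.  [the marsh camp: the finch, the frog, the hawk | the dry ground: the mantis, the snake, the toad]
6. Warden goes back to the marsh camp alone.  [the marsh camp: the finch, the frog, the hawk | the dry ground: the mantis, the snake, the toad]
7. Warden goes to the dry ground with the frog.  [the marsh camp: the finch, the hawk | the dry ground: the frog, the mantis, the snake, the toad]
8. Warden goes back to the marsh camp with the toad.  [the marsh camp: the finch, the hawk, the toad | the dry ground: the frog, the mantis, the snake]
9. Warden goes to the dry ground with the finch.  [the marsh camp: the hawk, the toad | the dry ground: the finch, the frog, the mantis, the snake]
10. Warden goes back to the marsh camp alone.  [the marsh camp: the hawk, the toad | the dry ground: the finch, the frog, the mantis, the snake]
11. Warden goes to the dry ground with the hawk.  [the marsh camp: the toad | the dry ground: the finch, the frog, the hawk, the mantis, the snake]
12. Warden goes back to the marsh camp alone.  [the marsh camp: the toad | the dry ground: the finch, the frog, the hawk, the mantis, the snake]
13. Warden goes to the dry ground with the toad.  [the marsh camp: — | the dry ground: the finch, the frog, the hawk, the mantis, the snake, the toad]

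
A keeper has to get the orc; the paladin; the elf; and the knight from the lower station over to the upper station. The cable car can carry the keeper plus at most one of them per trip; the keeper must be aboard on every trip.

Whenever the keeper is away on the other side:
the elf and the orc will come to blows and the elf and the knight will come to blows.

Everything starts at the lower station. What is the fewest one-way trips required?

Counting alone: the keeper can take at most 1 across per trip to the upper station, so moving all 4 needs at least 4 loaded trips out, with a return between consecutive ones — at least 7 crossings.
The safety rule pushes this higher. Following every safe sequence of crossings, the most of the 4 that can be at the upper station as the cable car arrives there on crossing 7 is 3 — never all 4.
So no plan with fewer than 9 crossings exists, and this one achieves 9:
1. Keeper goes to the upper station with the elf.  [the lower station: the knight, the orc, the paladin | the upper station: the elf]
2. Keeper goes back to the lower station alone.  [the lower station: the knight, the orc, the paladin | the upper station: the elf]
3. Keeper goes to the upper station with the orc.  [the lower station: the knight, the paladin | the upper station: the elf, the orc]
4. Keeper goes back to the lower station with the elf.  [the lower station: the elf, the knight, the paladin | the upper station: the orc]
5. Keeper goes to the upper station with the knight.  [the lower station: the elf, the paladin | the upper station: the knight, the orc]
6. Keeper goes back to the lower station alone.  [the lower station: the elf, the paladin | the upper station: the knight, the orc]
7. Keeper goes to the upper station with the paladin.  [the lower station: the elf | the upper station: the knight, the orc, the paladin]
8. Keeper goes back to the lower station alone.  [the lower station: the elf | the upper station: the knight, the orc, the paladin]
9. Keeper goes to the upper station with the elf.  [the lower station: — | the upper station: the elf, the knight, the orc, the paladin]

9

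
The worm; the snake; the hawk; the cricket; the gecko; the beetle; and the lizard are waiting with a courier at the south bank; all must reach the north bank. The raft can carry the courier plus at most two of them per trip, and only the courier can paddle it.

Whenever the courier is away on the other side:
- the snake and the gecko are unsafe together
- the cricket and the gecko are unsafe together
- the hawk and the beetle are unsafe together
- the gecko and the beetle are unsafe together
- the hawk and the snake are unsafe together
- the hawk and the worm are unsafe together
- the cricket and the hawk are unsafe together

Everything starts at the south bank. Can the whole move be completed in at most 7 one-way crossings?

No

Counting alone: the courier can take at most 2 across per trip to the north bank, so moving all 7 needs at least 4 loaded trips out, with a return between consecutive ones — at least 7 crossings.
The safety rule pushes this higher. Following every safe sequence of crossings, the most of the 7 that can be at the north bank as the raft arrives there on crossing 7 is 6 — never all 7.
So the move cannot be finished within 7 crossings. (The shortest complete plan takes 9:)
1. Courier goes to the north bank with the gecko and the hawk.
2. Courier goes back to the south bank alone.
3. Courier goes to the north bank with the lizard.
4. Courier goes back to the south bank alone.
5. Courier goes to the north bank with the snake and the worm.
6. Courier goes back to the south bank with the gecko and the hawk.
7. Courier goes to the north bank with the beetle and the cricket.
8. Courier goes back to the south bank alone.
9. Courier goes to the north bank with the gecko and the hawk.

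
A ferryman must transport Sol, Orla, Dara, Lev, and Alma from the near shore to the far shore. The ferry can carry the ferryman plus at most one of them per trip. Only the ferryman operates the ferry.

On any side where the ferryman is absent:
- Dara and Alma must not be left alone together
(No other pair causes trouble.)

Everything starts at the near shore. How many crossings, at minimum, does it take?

9

Counting alone: the ferryman can take at most 1 across per trip to the far shore, so moving all 5 needs at least 5 loaded trips out, with a return between consecutive ones — at least 9 crossings.
The plan below uses exactly 9 crossings, so it is optimal:
1. Ferryman goes to the far shore with Dara.
2. Ferryman goes back to the near shore alone.
3. Ferryman goes to the far shore with Sol.
4. Ferryman goes back to the near shore alone.
5. Ferryman goes to the far shore with Orla.
6. Ferryman goes back to the near shore alone.
7. Ferryman goes to the far shore with Lev.
8. Ferryman goes back to the near shore alone.
9. Ferryman goes to the far shore with Alma.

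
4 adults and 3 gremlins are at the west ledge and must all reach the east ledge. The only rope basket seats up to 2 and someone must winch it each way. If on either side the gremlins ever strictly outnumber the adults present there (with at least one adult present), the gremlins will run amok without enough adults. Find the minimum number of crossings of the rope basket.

Counting alone: each trip to the east ledge takes at most 2 across and each return brings at least 1 back, so after t trips out (and t−1 returns) at most 2t − (t−1) of the 7 are across; that first reaches 7 at t = 6, so at least 11 crossings are needed.
The plan below uses exactly 11 crossings, so it is optimal:
1. 2 gremlins → the east ledge.  (the west ledge: 4A 1G; the east ledge: 0A 2G)
2. 1 gremlin ← the west ledge.  (the west ledge: 4A 2G; the east ledge: 0A 1G)
3. 2 gremlins → the east ledge.  (the west ledge: 4A 0G; the east ledge: 0A 3G)
4. 1 gremlin ← the west ledge.  (the west ledge: 4A 1G; the east ledge: 0A 2G)
5. 2 adults → the east ledge.  (the west ledge: 2A 1G; the east ledge: 2A 2G)
6. 1 gremlin ← the west ledge.  (the west ledge: 2A 2G; the east ledge: 2A 1G)
7. 1 adult and 1 gremlin → the east ledge.  (the west ledge: 1A 1G; the east ledge: 3A 2G)
8. 1 adult ← the west ledge.  (the west ledge: 2A 1G; the east ledge: 2A 2G)
9. 1 adult and 1 gremlin → the east ledge.  (the west ledge: 1A 0G; the east ledge: 3A 3G)
10. 1 gremlin ← the west ledge.  (the west ledge: 1A 1G; the east ledge: 3A 2G)
11. 1 adult and 1 gremlin → the east ledge.  (the west ledge: 0A 0G; the east ledge: 4A 3G)

11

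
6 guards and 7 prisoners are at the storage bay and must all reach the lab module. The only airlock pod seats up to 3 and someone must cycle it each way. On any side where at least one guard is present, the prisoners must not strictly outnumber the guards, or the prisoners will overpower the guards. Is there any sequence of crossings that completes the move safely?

No

The prisoners already outnumber the guards at the storage bay before anyone moves, so the starting position itself is disallowed.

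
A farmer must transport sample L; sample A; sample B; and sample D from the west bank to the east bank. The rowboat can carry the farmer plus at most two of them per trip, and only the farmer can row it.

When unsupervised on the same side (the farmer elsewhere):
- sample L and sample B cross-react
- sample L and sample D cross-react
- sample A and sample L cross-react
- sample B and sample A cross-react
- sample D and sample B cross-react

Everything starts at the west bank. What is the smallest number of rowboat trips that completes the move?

Counting alone: the farmer can take at most 2 across per trip to the east bank, so moving all 4 needs at least 2 loaded trips out, with a return between consecutive ones — at least 3 crossings.
The safety rule pushes this higher. Following every safe sequence of crossings, the most of the 4 that can be at the east bank as the rowboat arrives there on crossing 3 is 3 — never all 4.
So no plan with fewer than 5 crossings exists, and this one achieves 5:
1. Farmer goes to the east bank with sample B and sample L.
2. Farmer goes back to the west bank with sample L.
3. Farmer goes to the east bank with sample A and sample D.
4. Farmer goes back to the west bank with sample B.
5. Farmer goes to the east bank with sample B and sample L.

5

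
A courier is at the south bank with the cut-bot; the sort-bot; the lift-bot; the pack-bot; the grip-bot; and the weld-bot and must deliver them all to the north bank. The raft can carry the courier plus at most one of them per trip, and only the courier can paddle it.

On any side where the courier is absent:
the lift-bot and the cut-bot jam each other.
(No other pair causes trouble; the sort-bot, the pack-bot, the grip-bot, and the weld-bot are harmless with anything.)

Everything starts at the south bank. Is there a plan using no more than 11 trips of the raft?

Yes

Yes — this plan uses 11 crossings (≤ 11):
1. Courier goes to the north bank with the cut-bot.  [the south bank: the grip-bot, the lift-bot, the pack-bot, the sort-bot, the weld-bot | the north bank: the cut-bot]
2. Courier goes back to the south bank alone.  [the south bank: the grip-bot, the lift-bot, the pack-bot, the sort-bot, the weld-bot | the north bank: the cut-bot]
3. Courier goes to the north bank with the sort-bot.  [the south bank: the grip-bot, the lift-bot, the pack-bot, the weld-bot | the north bank: the cut-bot, the sort-bot]
4. Courier goes back to the south bank alone.  [the south bank: the grip-bot, the lift-bot, the pack-bot, the weld-bot | the north bank: the cut-bot, the sort-bot]
5. Courier goes to the north bank with the pack-bot.  [the south bank: the grip-bot, the lift-bot, the weld-bot | the north bank: the cut-bot, the pack-bot, the sort-bot]
6. Courier goes back to the south bank alone.  [the south bank: the grip-bot, the lift-bot, the weld-bot | the north bank: the cut-bot, the pack-bot, the sort-bot]
7. Courier goes to the north bank with the grip-bot.  [the south bank: the lift-bot, the weld-bot | the north bank: the cut-bot, the grip-bot, the pack-bot, the sort-bot]
8. Courier goes back to the south bank alone.  [the south bank: the lift-bot, the weld-bot | the north bank: the cut-bot, the grip-bot, the pack-bot, the sort-bot]
9. Courier goes to the north bank with the weld-bot.  [the south bank: the lift-bot | the north bank: the cut-bot, the grip-bot, the pack-bot, the sort-bot, the weld-bot]
10. Courier goes back to the south bank alone.  [the south bank: the lift-bot | the north bank: the cut-bot, the grip-bot, the pack-bot, the sort-bot, the weld-bot]
11. Courier goes to the north bank with the lift-bot.  [the south bank: — | the north bank: the cut-bot, the grip-bot, the lift-bot, the pack-bot, the sort-bot, the weld-bot]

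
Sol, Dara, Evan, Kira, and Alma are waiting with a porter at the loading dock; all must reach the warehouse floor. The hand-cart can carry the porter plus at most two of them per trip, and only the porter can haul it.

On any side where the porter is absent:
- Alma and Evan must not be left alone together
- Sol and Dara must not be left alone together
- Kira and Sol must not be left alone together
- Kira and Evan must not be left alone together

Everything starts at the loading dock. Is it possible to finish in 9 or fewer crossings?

Yes — this plan uses 7 crossings (≤ 9):
1. Porter goes to the warehouse floor with Evan and Sol.  [the loading dock: Alma, Dara, Kira | the warehouse floor: Evan, Sol]
2. Porter goes back to the loading dock alone.  [the loading dock: Alma, Dara, Kira | the warehouse floor: Evan, Sol]
3. Porter goes to the warehouse floor with Dara.  [the loading dock: Alma, Kira | the warehouse floor: Dara, Evan, Sol]
4. Porter goes back to the loading dock with Sol.  [the loading dock: Alma, Kira, Sol | the warehouse floor: Dara, Evan]
5. Porter goes to the warehouse floor with Alma and Kira.  [the loading dock: Sol | the warehouse floor: Alma, Dara, Evan, Kira]
6. Porter goes back to the loading dock with Evan.  [the loading dock: Evan, Sol | the warehouse floor: Alma, Dara, Kira]
7. Porter goes to the warehouse floor with Evan and Sol.  [the loading dock: — | the warehouse floor: Alma, Dara, Evan, Kira, Sol]

Yes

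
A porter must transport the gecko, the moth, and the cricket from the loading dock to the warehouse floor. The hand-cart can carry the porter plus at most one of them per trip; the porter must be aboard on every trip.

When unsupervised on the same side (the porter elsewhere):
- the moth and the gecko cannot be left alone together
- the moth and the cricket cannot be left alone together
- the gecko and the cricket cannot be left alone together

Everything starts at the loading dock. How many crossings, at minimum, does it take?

impossible

Whatever the first load, the items left behind include a forbidden pair without the porter. No opening move is safe, so no plan exists.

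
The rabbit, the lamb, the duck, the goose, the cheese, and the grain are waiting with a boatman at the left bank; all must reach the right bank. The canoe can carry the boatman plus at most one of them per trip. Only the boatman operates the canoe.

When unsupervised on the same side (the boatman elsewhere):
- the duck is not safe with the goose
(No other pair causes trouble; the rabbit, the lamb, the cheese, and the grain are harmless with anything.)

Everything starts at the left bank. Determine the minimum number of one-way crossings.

Counting alone: the boatman can take at most 1 across per trip to the right bank, so moving all 6 needs at least 6 loaded trips out, with a return between consecutive ones — at least 11 crossings.
The plan below uses exactly 11 crossings, so it is optimal:
1. Boatman goes to the right bank with the duck.  [the left bank: the cheese, the goose, the grain, the lamb, the rabbit | the right bank: the duck]
2. Boatman goes back to the left bank alone.  [the left bank: the cheese, the goose, the grain, the lamb, the rabbit | the right bank: the duck]
3. Boatman goes to the right bank with the rabbit.  [the left bank: the cheese, the goose, the grain, the lamb | the right bank: the duck, the rabbit]
4. Boatman goes back to the left bank alone.  [the left bank: the cheese, the goose, the grain, the lamb | the right bank: the duck, the rabbit]
5. Boatman goes to the right bank with the lamb.  [the left bank: the cheese, the goose, the grain | the right bank: the duck, the lamb, the rabbit]
6. Boatman goes back to the left bank alone.  [the left bank: the cheese, the goose, the grain | the right bank: the duck, the lamb, the rabbit]
7. Boatman goes to the right bank with the cheese.  [the left bank: the goose, the grain | the right bank: the cheese, the duck, the lamb, the rabbit]
8. Boatman goes back to the left bank alone.  [the left bank: the goose, the grain | the right bank: the cheese, the duck, the lamb, the rabbit]
9. Boatman goes to the right bank with the grain.  [the left bank: the goose | the right bank: the cheese, the duck, the grain, the lamb, the rabbit]
10. Boatman goes back to the left bank alone.  [the left bank: the goose | the right bank: the cheese, the duck, the grain, the lamb, the rabbit]
11. Boatman goes to the right bank with the goose.  [the left bank: — | the right bank: the cheese, the duck, the goose, the grain, the lamb, the rabbit]

11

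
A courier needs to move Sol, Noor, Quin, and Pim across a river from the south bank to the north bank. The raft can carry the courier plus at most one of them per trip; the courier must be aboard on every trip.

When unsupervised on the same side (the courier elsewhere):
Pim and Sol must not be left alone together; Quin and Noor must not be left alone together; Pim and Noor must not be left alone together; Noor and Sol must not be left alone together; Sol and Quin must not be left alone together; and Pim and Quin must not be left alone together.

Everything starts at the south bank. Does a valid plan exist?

Whatever the first load, the items left behind include a forbidden pair without the courier. No opening move is safe, so no plan exists.

No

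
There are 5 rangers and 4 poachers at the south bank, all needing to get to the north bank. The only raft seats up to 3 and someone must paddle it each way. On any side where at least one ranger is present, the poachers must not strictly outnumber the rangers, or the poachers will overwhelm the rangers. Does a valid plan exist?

Yes

1. 3 poachers → the north bank.  (the south bank: 5R 1P; the north bank: 0R 3P)
2. 1 poacher ← the south bank.  (the south bank: 5R 2P; the north bank: 0R 2P)
3. 3 rangers → the north bank.  (the south bank: 2R 2P; the north bank: 3R 2P)
4. 1 ranger ← the south bank.  (the south bank: 3R 2P; the north bank: 2R 2P)
5. 2 rangers and 1 poacher → the north bank.  (the south bank: 1R 1P; the north bank: 4R 3P)
6. 1 ranger ← the south bank.  (the south bank: 2R 1P; the north bank: 3R 3P)
7. 2 rangers and 1 poacher → the north bank.  (the south bank: 0R 0P; the north bank: 5R 4P)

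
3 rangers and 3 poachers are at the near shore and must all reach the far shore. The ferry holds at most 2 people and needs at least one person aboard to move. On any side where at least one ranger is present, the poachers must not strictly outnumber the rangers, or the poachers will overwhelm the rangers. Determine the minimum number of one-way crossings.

Counting alone: each trip to the far shore takes at most 2 across and each return brings at least 1 back, so after t trips out (and t−1 returns) at most 2t − (t−1) of the 6 are across; that first reaches 6 at t = 5, so at least 9 crossings are needed.
The safety rule pushes this higher. Following every safe sequence of crossings, the most of the 6 that can be at the far shore as the ferry arrives there on crossing 9 is 5 — never all 6.
So no plan with fewer than 11 crossings exists, and this one achieves 11:
1. 2 poachers → the far shore.  (the near shore: 3R 1P; the far shore: 0R 2P)
2. 1 poacher ← the near shore.  (the near shore: 3R 2P; the far shore: 0R 1P)
3. 2 poachers → the far shore.  (the near shore: 3R 0P; the far shore: 0R 3P)
4. 1 poacher ← the near shore.  (the near shore: 3R 1P; the far shore: 0R 2P)
5. 2 rangers → the far shore.  (the near shore: 1R 1P; the far shore: 2R 2P)
6. 1 ranger and 1 poacher ← the near shore.  (the near shore: 2R 2P; the far shore: 1R 1P)
7. 2 rangers → the far shore.  (the near shore: 0R 2P; the far shore: 3R 1P)
8. 1 poacher ← the near shore.  (the near shore: 0R 3P; the far shore: 3R 0P)
9. 2 poachers → the far shore.  (the near shore: 0R 1P; the far shore: 3R 2P)
10. 1 poacher ← the near shore.  (the near shore: 0R 2P; the far shore: 3R 1P)
11. 2 poachers → the far shore.  (the near shore: 0R 0P; the far shore: 3R 3P)

11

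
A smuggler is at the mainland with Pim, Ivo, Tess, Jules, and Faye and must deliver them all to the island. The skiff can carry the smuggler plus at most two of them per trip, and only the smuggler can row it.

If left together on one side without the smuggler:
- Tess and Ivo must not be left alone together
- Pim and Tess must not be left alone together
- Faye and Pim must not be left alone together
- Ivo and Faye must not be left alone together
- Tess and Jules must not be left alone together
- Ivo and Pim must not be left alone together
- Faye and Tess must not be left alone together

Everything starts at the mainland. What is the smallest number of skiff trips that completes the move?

Whatever the first load, the items left behind include a forbidden pair without the smuggler. No opening move is safe, so no plan exists.

impossible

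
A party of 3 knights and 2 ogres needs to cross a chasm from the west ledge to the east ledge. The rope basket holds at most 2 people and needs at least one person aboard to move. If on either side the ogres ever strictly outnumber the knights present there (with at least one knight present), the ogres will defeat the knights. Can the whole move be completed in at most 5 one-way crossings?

Counting alone: each trip to the east ledge takes at most 2 across and each return brings at least 1 back, so after t trips out (and t−1 returns) at most 2t − (t−1) of the 5 are across; that first reaches 5 at t = 4, so at least 7 crossings are needed.
Since 5 < 7, 5 crossings cannot be enough. (The shortest complete plan in fact takes 7:)
1. 2 ogres → the east ledge.  (the west ledge: 3K 0O; the east ledge: 0K 2O)
2. 1 ogre ← the west ledge.  (the west ledge: 3K 1O; the east ledge: 0K 1O)
3. 2 knights → the east ledge.  (the west ledge: 1K 1O; the east ledge: 2K 1O)
4. 1 knight ← the west ledge.  (the west ledge: 2K 1O; the east ledge: 1K 1O)
5. 1 knight and 1 ogre → the east ledge.  (the west ledge: 1K 0O; the east ledge: 2K 2O)
6. 1 ogre ← the west ledge.  (the west ledge: 1K 1O; the east ledge: 2K 1O)
7. 1 knight and 1 ogre → the east ledge.  (the west ledge: 0K 0O; the east ledge: 3K 2O)

No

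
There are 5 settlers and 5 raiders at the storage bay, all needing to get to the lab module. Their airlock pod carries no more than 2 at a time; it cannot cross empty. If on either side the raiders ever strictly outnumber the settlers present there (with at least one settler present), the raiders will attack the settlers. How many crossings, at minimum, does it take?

impossible

Following every safe sequence of crossings from the start, the most of the 10 that can be at the lab module as the airlock pod arrives there on crossings 1, 3, 5, 7 is 2, 3, 4, 5 respectively; the best ever achieved is 5 of 10.
From crossing 9 on, no configuration arises that was not already reachable earlier: only 13 distinct safe configurations (who is on which side, and where the airlock pod is) can ever be reached, none of them has everyone across, and every continuation just revisits them. They are: 0 settlers + 0 raiders across (airlock pod back at the start); 0 settlers + 1 raider across (airlock pod there); 0 settlers + 1 raider across (airlock pod back at the start); 0 settlers + 2 raiders across (airlock pod there); 0 settlers + 2 raiders across (airlock pod back at the start); 0 settlers + 3 raiders across (airlock pod there); 0 settlers + 3 raiders across (airlock pod back at the start); 0 settlers + 4 raiders across (airlock pod there); 0 settlers + 4 raiders across (airlock pod back at the start); 0 settlers + 5 raiders across (airlock pod there); 1 settler + 1 raider across (airlock pod there); 1 settler + 1 raider across (airlock pod back at the start); 2 settlers + 2 raiders across (airlock pod there). So no valid plan exists.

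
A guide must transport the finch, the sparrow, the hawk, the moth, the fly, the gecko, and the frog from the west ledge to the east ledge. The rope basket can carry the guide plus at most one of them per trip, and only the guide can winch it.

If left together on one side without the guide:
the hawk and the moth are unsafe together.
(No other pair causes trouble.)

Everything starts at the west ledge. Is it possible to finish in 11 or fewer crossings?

Counting alone: the guide can take at most 1 across per trip to the east ledge, so moving all 7 needs at least 7 loaded trips out, with a return between consecutive ones — at least 13 crossings.
Since 11 < 13, 11 crossings cannot be enough. (The shortest complete plan in fact takes 13:)
1. Guide goes to the east ledge with the hawk.  [the west ledge: the finch, the fly, the frog, the gecko, the moth, the sparrow | the east ledge: the hawk]
2. Guide goes back to the west ledge alone.  [the west ledge: the finch, the fly, the frog, the gecko, the moth, the sparrow | the east ledge: the hawk]
3. Guide goes to the east ledge with the finch.  [the west ledge: the fly, the frog, the gecko, the moth, the sparrow | the east ledge: the finch, the hawk]
4. Guide goes back to the west ledge alone.  [the west ledge: the fly, the frog, the gecko, the moth, the sparrow | the east ledge: the finch, the hawk]
5. Guide goes to the east ledge with the sparrow.  [the west ledge: the fly, the frog, the gecko, the moth | the east ledge: the finch, the hawk, the sparrow]
6. Guide goes back to the west ledge alone.  [the west ledge: the fly, the frog, the gecko, the moth | the east ledge: the finch, the hawk, the sparrow]
7. Guide goes to the east ledge with the fly.  [the west ledge: the frog, the gecko, the moth | the east ledge: the finch, the fly, the hawk, the sparrow]
8. Guide goes back to the west ledge alone.  [the west ledge: the frog, the gecko, the moth | the east ledge: the finch, the fly, the hawk, the sparrow]
9. Guide goes to the east ledge with the gecko.  [the west ledge: the frog, the moth | the east ledge: the finch, the fly, the gecko, the hawk, the sparrow]
10. Guide goes back to the west ledge alone.  [the west ledge: the frog, the moth | the east ledge: the finch, the fly, the gecko, the hawk, the sparrow]
11. Guide goes to the east ledge with the frog.  [the west ledge: the moth | the east ledge: the finch, the fly, the frog, the gecko, the hawk, the sparrow]
12. Guide goes back to the west ledge alone.  [the west ledge: the moth | the east ledge: the finch, the fly, the frog, the gecko, the hawk, the sparrow]
13. Guide goes to the east ledge with the moth.  [the west ledge: — | the east ledge: the finch, the fly, the frog, the gecko, the hawk, the moth, the sparrow]

No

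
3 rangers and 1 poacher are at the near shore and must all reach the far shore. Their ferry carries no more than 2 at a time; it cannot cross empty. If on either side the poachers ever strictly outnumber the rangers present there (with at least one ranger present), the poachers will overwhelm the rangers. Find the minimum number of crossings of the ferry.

Counting alone: each trip to the far shore takes at most 2 across and each return brings at least 1 back, so after t trips out (and t−1 returns) at most 2t − (t−1) of the 4 are across; that first reaches 4 at t = 3, so at least 5 crossings are needed.
The plan below uses exactly 5 crossings, so it is optimal:
1. 1 ranger and 1 poacher → the far shore.  (the near shore: 2R 0P; the far shore: 1R 1P)
2. 1 poacher ← the near shore.  (the near shore: 2R 1P; the far shore: 1R 0P)
3. 1 ranger and 1 poacher → the far shore.  (the near shore: 1R 0P; the far shore: 2R 1P)
4. 1 poacher ← the near shore.  (the near shore: 1R 1P; the far shore: 2R 0P)
5. 1 ranger and 1 poacher → the far shore.  (the near shore: 0R 0P; the far shore: 3R 1P)

5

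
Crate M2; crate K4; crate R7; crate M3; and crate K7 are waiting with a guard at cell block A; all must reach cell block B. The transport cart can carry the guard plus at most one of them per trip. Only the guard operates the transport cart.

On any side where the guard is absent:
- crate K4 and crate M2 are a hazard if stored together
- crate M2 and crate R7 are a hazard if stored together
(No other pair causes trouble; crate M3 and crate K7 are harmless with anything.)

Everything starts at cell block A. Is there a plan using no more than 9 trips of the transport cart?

No

Counting alone: the guard can take at most 1 across per trip to cell block B, so moving all 5 needs at least 5 loaded trips out, with a return between consecutive ones — at least 9 crossings.
The safety rule pushes this higher. Following every safe sequence of crossings, the most of the 5 that can be at cell block B as the transport cart arrives there on crossing 9 is 4 — never all 5.
So the move cannot be finished within 9 crossings. (The shortest complete plan takes 11:)
1. Guard goes to cell block B with crate M2.  [cell block A: crate K4, crate K7, crate M3, crate R7 | cell block B: crate M2]
2. Guard goes back to cell block A alone.  [cell block A: crate K4, crate K7, crate M3, crate R7 | cell block B: crate M2]
3. Guard goes to cell block B with crate K4.  [cell block A: crate K7, crate M3, crate R7 | cell block B: crate K4, crate M2]
4. Guard goes back to cell block A with crate M2.  [cell block A: crate K7, crate M2, crate M3, crate R7 | cell block B: crate K4]
5. Guard goes to cell block B with crate R7.  [cell block A: crate K7, crate M2, crate M3 | cell block B: crate K4, crate R7]
6. Guard goes back to cell block A alone.  [cell block A: crate K7, crate M2, crate M3 | cell block B: crate K4, crate R7]
7. Guard goes to cell block B with crate M3.  [cell block A: crate K7, crate M2 | cell block B: crate K4, crate M3, crate R7]
8. Guard goes back to cell block A alone.  [cell block A: crate K7, crate M2 | cell block B: crate K4, crate M3, crate R7]
9. Guard goes to cell block B with crate K7.  [cell block A: crate M2 | cell block B: crate K4, crate K7, crate M3, crate R7]
10. Guard goes back to cell block A alone.  [cell block A: crate M2 | cell block B: crate K4, crate K7, crate M3, crate R7]
11. Guard goes to cell block B with crate M2.  [cell block A: — | cell block B: crate K4, crate K7, crate M2, crate M3, crate R7]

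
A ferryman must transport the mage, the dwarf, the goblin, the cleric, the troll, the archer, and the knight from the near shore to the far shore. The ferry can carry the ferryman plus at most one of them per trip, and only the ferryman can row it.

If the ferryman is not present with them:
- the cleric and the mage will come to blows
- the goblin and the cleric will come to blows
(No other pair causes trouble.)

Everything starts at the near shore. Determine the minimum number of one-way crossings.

Counting alone: the ferryman can take at most 1 across per trip to the far shore, so moving all 7 needs at least 7 loaded trips out, with a return between consecutive ones — at least 13 crossings.
The safety rule pushes this higher. Following every safe sequence of crossings, the most of the 7 that can be at the far shore as the ferry arrives there on crossing 13 is 6 — never all 7.
So no plan with fewer than 15 crossings exists, and this one achieves 15:
1. Ferryman goes to the far shore with the cleric.
2. Ferryman goes back to the near shore alone.
3. Ferryman goes to the far shore with the mage.
4. Ferryman goes back to the near shore with the cleric.
5. Ferryman goes to the far shore with the goblin.
6. Ferryman goes back to the near shore alone.
7. Ferryman goes to the far shore with the dwarf.
8. Ferryman goes back to the near shore alone.
9. Ferryman goes to the far shore with the troll.
10. Ferryman goes back to the near shore alone.
11. Ferryman goes to the far shore with the archer.
12. Ferryman goes back to the near shore alone.
13. Ferryman goes to the far shore with the knight.
14. Ferryman goes back to the near shore alone.
15. Ferryman goes to the far shore with the cleric.

15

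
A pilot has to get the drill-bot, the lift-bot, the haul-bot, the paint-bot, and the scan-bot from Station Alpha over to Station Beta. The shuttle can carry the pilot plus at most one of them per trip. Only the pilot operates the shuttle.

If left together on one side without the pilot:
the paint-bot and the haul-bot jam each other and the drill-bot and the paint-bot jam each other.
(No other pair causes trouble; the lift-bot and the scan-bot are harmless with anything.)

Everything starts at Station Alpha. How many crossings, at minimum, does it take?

11

Counting alone: the pilot can take at most 1 across per trip to Station Beta, so moving all 5 needs at least 5 loaded trips out, with a return between consecutive ones — at least 9 crossings.
The safety rule pushes this higher. Following every safe sequence of crossings, the most of the 5 that can be at Station Beta as the shuttle arrives there on crossing 9 is 4 — never all 5.
So no plan with fewer than 11 crossings exists, and this one achieves 11:
1. Pilot goes to Station Beta with the paint-bot.
2. Pilot goes back to Station Alpha alone.
3. Pilot goes to Station Beta with the drill-bot.
4. Pilot goes back to Station Alpha with the paint-bot.
5. Pilot goes to Station Beta with the haul-bot.
6. Pilot goes back to Station Alpha alone.
7. Pilot goes to Station Beta with the lift-bot.
8. Pilot goes back to Station Alpha alone.
9. Pilot goes to Station Beta with the scan-bot.
10. Pilot goes back to Station Alpha alone.
11. Pilot goes to Station Beta with the paint-bot.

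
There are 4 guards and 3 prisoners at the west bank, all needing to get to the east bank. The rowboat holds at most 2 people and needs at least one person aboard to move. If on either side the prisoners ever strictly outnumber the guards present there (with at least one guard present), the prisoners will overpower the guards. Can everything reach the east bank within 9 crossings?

Counting alone: each trip to the east bank takes at most 2 across and each return brings at least 1 back, so after t trips out (and t−1 returns) at most 2t − (t−1) of the 7 are across; that first reaches 7 at t = 6, so at least 11 crossings are needed.
Since 9 < 11, 9 crossings cannot be enough. (The shortest complete plan in fact takes 11:)
1. 2 prisoners → the east bank.  (the west bank: 4G 1P; the east bank: 0G 2P)
2. 1 prisoner ← the west bank.  (the west bank: 4G 2P; the east bank: 0G 1P)
3. 2 prisoners → the east bank.  (the west bank: 4G 0P; the east bank: 0G 3P)
4. 1 prisoner ← the west bank.  (the west bank: 4G 1P; the east bank: 0G 2P)
5. 2 guards → the east bank.  (the west bank: 2G 1P; the east bank: 2G 2P)
6. 1 prisoner ← the west bank.  (the west bank: 2G 2P; the east bank: 2G 1P)
7. 1 guard and 1 prisoner → the east bank.  (the west bank: 1G 1P; the east bank: 3G 2P)
8. 1 guard ← the west bank.  (the west bank: 2G 1P; the east bank: 2G 2P)
9. 1 guard and 1 prisoner → the east bank.  (the west bank: 1G 0P; the east bank: 3G 3P)
10. 1 prisoner ← the west bank.  (the west bank: 1G 1P; the east bank: 3G 2P)
11. 1 guard and 1 prisoner → the east bank.  (the west bank: 0G 0P; the east bank: 4G 3P)

No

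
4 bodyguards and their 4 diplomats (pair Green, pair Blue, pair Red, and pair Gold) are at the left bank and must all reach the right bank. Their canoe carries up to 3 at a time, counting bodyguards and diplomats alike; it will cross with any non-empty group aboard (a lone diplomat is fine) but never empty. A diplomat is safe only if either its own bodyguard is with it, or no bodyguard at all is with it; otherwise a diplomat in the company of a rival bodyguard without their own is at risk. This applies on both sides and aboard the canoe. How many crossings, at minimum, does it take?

9

Counting alone: each trip to the right bank takes at most 3 across and each return brings at least 1 back, so after t trips out (and t−1 returns) at most 3t − (t−1) of the 8 are across; that first reaches 8 at t = 4, so at least 7 crossings are needed.
The safety rule pushes this higher. Following every safe sequence of crossings, the most of the 8 that can be at the right bank as the canoe arrives there on crossing 7 is 7 — never all 8.
So no plan with fewer than 9 crossings exists, and this one achieves 9:
1. bodyguard Green and diplomat Green cross → the right bank.
2. bodyguard Green crosses ← the left bank.
3. bodyguard Blue, bodyguard Green, and diplomat Blue cross → the right bank.
4. bodyguard Green and diplomat Green cross ← the left bank.
5. bodyguard Gold, bodyguard Green, and bodyguard Red cross → the right bank.
6. diplomat Blue crosses ← the left bank.
7. diplomat Blue and diplomat Green cross → the right bank.
8. diplomat Green crosses ← the left bank.
9. diplomat Gold, diplomat Green, and diplomat Red cross → the right bank.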